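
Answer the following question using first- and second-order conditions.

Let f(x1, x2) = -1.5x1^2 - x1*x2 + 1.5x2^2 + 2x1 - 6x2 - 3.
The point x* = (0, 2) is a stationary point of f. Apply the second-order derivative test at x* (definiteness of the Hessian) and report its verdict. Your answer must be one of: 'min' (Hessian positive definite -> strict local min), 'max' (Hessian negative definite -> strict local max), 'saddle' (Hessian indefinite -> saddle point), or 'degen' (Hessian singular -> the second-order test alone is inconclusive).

Compute the Hessian H = grad^2 f:
  H = [[-3, -1], [-1, 3]]
Verify stationarity: grad f(x*) = H x* + g = (0, 0).
Eigenvalues of H: -3.1623, 3.1623.
Eigenvalues have mixed signs, so H is indefinite -> x* is a saddle point.

saddle


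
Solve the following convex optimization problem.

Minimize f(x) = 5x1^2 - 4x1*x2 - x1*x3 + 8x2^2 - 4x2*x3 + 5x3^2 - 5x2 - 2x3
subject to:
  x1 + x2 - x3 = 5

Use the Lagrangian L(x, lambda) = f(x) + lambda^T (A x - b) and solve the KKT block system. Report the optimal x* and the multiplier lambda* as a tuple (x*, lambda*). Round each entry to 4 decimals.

Form the Lagrangian:
  L(x, lambda) = (1/2) x^T Q x + c^T x + lambda^T (A x - b)
Stationarity (grad_x L = 0): Q x + c + A^T lambda = 0.
Primal feasibility: A x = b.

This gives the KKT block system:
  [ Q   A^T ] [ x     ]   [-c ]
  [ A    0  ] [ lambda ] = [ b ]

Solving the linear system:
  x*      = (2.5046, 1.9164, -0.5789)
  lambda* = (-17.9598)
  f(x*)   = 40.6873

x* = (2.5046, 1.9164, -0.5789), lambda* = (-17.9598)


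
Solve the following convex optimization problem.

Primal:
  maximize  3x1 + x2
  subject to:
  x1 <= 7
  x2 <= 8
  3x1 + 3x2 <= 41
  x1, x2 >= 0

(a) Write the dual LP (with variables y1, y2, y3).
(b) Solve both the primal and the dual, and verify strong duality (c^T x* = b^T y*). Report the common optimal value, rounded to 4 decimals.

The standard primal-dual pair for 'max c^T x s.t. A x <= b, x >= 0' is:
  Dual:  min b^T y  s.t.  A^T y >= c,  y >= 0.

So the dual LP is:
  minimize  7y1 + 8y2 + 41y3
  subject to:
    y1 + 3y3 >= 3
    y2 + 3y3 >= 1
    y1, y2, y3 >= 0

Solving the primal: x* = (7, 6.6667).
  primal value c^T x* = 27.6667.
Solving the dual: y* = (2, 0, 0.3333).
  dual value b^T y* = 27.6667.
Strong duality: c^T x* = b^T y*. Confirmed.

27.6667


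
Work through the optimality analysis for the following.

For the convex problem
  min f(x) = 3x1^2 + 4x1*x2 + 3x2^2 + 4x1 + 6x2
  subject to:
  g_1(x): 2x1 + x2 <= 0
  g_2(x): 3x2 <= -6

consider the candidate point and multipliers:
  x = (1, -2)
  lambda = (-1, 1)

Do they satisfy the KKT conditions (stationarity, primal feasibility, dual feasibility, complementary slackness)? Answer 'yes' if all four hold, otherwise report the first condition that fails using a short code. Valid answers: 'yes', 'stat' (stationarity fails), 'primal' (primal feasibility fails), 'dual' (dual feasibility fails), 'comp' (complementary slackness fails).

Gradient of f: grad f(x) = Q x + c = (2, -2)
Constraint values g_i(x) = a_i^T x - b_i:
  g_1((1, -2)) = 0
  g_2((1, -2)) = 0
Stationarity residual: grad f(x) + sum_i lambda_i a_i = (0, 0)
  -> stationarity OK
Primal feasibility (all g_i <= 0): OK
Dual feasibility (all lambda_i >= 0): FAILS
Complementary slackness (lambda_i * g_i(x) = 0 for all i): OK

Verdict: the first failing condition is dual_feasibility -> dual.

dual


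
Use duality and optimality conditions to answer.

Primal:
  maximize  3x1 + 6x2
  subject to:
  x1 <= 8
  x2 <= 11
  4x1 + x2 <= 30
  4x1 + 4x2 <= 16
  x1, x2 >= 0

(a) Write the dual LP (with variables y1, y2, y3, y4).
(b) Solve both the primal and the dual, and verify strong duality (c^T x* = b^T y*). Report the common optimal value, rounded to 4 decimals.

The standard primal-dual pair for 'max c^T x s.t. A x <= b, x >= 0' is:
  Dual:  min b^T y  s.t.  A^T y >= c,  y >= 0.

So the dual LP is:
  minimize  8y1 + 11y2 + 30y3 + 16y4
  subject to:
    y1 + 4y3 + 4y4 >= 3
    y2 + y3 + 4y4 >= 6
    y1, y2, y3, y4 >= 0

Solving the primal: x* = (0, 4).
  primal value c^T x* = 24.
Solving the dual: y* = (0, 0, 0, 1.5).
  dual value b^T y* = 24.
Strong duality: c^T x* = b^T y*. Confirmed.

24


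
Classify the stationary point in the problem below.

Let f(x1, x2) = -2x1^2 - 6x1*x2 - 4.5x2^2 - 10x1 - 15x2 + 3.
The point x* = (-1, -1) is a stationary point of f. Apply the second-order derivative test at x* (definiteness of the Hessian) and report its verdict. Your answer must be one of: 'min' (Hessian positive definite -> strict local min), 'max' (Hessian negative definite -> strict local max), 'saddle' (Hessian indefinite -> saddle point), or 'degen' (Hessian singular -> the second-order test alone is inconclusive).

Compute the Hessian H = grad^2 f:
  H = [[-4, -6], [-6, -9]]
Verify stationarity: grad f(x*) = H x* + g = (0, 0).
Eigenvalues of H: -13, 0.
H has a zero eigenvalue (singular; negative semidefinite but not definite), so H is neither positive definite, negative definite, nor indefinite. The second-order test alone is inconclusive -> degen.
(Indeed, f is constant along the null direction of H through x*, so x* is not a strict local extremum.)

degen


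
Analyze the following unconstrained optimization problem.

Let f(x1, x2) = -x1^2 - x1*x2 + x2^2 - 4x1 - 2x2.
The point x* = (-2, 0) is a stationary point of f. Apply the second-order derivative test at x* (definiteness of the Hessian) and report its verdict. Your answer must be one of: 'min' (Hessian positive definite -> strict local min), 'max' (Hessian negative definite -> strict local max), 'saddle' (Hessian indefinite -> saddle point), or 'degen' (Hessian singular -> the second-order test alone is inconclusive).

Compute the Hessian H = grad^2 f:
  H = [[-2, -1], [-1, 2]]
Verify stationarity: grad f(x*) = H x* + g = (0, 0).
Eigenvalues of H: -2.2361, 2.2361.
Eigenvalues have mixed signs, so H is indefinite -> x* is a saddle point.

saddle


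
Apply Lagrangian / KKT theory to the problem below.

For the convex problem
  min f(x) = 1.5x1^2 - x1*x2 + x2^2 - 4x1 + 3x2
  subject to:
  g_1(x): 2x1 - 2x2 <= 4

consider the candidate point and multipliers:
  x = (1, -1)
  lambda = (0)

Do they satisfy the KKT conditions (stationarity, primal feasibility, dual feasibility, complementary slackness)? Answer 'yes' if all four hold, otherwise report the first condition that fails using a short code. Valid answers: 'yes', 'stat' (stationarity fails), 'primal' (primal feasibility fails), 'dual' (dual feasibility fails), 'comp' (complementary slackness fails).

Gradient of f: grad f(x) = Q x + c = (0, 0)
Constraint values g_i(x) = a_i^T x - b_i:
  g_1((1, -1)) = 0
Stationarity residual: grad f(x) + sum_i lambda_i a_i = (0, 0)
  -> stationarity OK
Primal feasibility (all g_i <= 0): OK
Dual feasibility (all lambda_i >= 0): OK
Complementary slackness (lambda_i * g_i(x) = 0 for all i): OK

Verdict: yes, KKT holds.

yes


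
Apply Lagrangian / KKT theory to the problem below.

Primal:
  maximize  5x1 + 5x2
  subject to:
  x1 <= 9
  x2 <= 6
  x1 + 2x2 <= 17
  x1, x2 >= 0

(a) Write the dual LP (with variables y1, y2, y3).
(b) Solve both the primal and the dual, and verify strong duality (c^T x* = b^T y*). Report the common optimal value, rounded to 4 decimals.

The standard primal-dual pair for 'max c^T x s.t. A x <= b, x >= 0' is:
  Dual:  min b^T y  s.t.  A^T y >= c,  y >= 0.

So the dual LP is:
  minimize  9y1 + 6y2 + 17y3
  subject to:
    y1 + y3 >= 5
    y2 + 2y3 >= 5
    y1, y2, y3 >= 0

Solving the primal: x* = (9, 4).
  primal value c^T x* = 65.
Solving the dual: y* = (2.5, 0, 2.5).
  dual value b^T y* = 65.
Strong duality: c^T x* = b^T y*. Confirmed.

65


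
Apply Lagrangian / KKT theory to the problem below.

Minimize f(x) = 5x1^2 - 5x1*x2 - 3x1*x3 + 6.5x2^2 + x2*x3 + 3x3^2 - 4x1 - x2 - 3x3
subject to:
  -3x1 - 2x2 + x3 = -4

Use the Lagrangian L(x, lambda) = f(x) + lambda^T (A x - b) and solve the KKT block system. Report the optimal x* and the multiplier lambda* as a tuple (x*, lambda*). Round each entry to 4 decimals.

Form the Lagrangian:
  L(x, lambda) = (1/2) x^T Q x + c^T x + lambda^T (A x - b)
Stationarity (grad_x L = 0): Q x + c + A^T lambda = 0.
Primal feasibility: A x = b.

This gives the KKT block system:
  [ Q   A^T ] [ x     ]   [-c ]
  [ A    0  ] [ lambda ] = [ b ]

Solving the linear system:
  x*      = (1.2169, 0.608, 0.8666)
  lambda* = (0.843)
  f(x*)   = -2.3516

x* = (1.2169, 0.608, 0.8666), lambda* = (0.843)


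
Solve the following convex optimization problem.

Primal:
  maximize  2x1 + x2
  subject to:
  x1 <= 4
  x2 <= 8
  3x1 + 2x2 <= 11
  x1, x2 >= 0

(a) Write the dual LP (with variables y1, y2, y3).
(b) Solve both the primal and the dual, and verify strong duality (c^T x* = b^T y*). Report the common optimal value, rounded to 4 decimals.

The standard primal-dual pair for 'max c^T x s.t. A x <= b, x >= 0' is:
  Dual:  min b^T y  s.t.  A^T y >= c,  y >= 0.

So the dual LP is:
  minimize  4y1 + 8y2 + 11y3
  subject to:
    y1 + 3y3 >= 2
    y2 + 2y3 >= 1
    y1, y2, y3 >= 0

Solving the primal: x* = (3.6667, 0).
  primal value c^T x* = 7.3333.
Solving the dual: y* = (0, 0, 0.6667).
  dual value b^T y* = 7.3333.
Strong duality: c^T x* = b^T y*. Confirmed.

7.3333


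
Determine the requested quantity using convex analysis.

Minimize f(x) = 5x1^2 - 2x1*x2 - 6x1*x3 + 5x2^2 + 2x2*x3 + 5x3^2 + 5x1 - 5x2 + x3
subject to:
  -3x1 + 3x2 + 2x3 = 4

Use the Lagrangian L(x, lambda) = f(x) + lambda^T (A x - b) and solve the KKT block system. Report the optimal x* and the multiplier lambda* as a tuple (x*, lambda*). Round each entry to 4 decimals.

Form the Lagrangian:
  L(x, lambda) = (1/2) x^T Q x + c^T x + lambda^T (A x - b)
Stationarity (grad_x L = 0): Q x + c + A^T lambda = 0.
Primal feasibility: A x = b.

This gives the KKT block system:
  [ Q   A^T ] [ x     ]   [-c ]
  [ A    0  ] [ lambda ] = [ b ]

Solving the linear system:
  x*      = (-1.0658, 0.7237, -0.6842)
  lambda* = (-1)
  f(x*)   = -2.8158

x* = (-1.0658, 0.7237, -0.6842), lambda* = (-1)


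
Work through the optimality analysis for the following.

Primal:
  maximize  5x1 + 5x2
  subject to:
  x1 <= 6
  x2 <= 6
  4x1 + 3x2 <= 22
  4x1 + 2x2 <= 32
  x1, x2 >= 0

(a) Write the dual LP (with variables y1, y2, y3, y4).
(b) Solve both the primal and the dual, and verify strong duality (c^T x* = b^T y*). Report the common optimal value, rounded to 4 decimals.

The standard primal-dual pair for 'max c^T x s.t. A x <= b, x >= 0' is:
  Dual:  min b^T y  s.t.  A^T y >= c,  y >= 0.

So the dual LP is:
  minimize  6y1 + 6y2 + 22y3 + 32y4
  subject to:
    y1 + 4y3 + 4y4 >= 5
    y2 + 3y3 + 2y4 >= 5
    y1, y2, y3, y4 >= 0

Solving the primal: x* = (1, 6).
  primal value c^T x* = 35.
Solving the dual: y* = (0, 1.25, 1.25, 0).
  dual value b^T y* = 35.
Strong duality: c^T x* = b^T y*. Confirmed.

35


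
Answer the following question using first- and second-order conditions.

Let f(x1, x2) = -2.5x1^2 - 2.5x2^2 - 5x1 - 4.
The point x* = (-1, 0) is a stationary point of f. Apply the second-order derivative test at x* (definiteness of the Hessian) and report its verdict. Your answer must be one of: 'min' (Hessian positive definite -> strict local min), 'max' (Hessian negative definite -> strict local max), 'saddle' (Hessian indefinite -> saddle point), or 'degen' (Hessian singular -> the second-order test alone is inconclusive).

Compute the Hessian H = grad^2 f:
  H = [[-5, 0], [0, -5]]
Verify stationarity: grad f(x*) = H x* + g = (0, 0).
Eigenvalues of H: -5, -5.
Both eigenvalues < 0, so H is negative definite -> x* is a strict local max.

max


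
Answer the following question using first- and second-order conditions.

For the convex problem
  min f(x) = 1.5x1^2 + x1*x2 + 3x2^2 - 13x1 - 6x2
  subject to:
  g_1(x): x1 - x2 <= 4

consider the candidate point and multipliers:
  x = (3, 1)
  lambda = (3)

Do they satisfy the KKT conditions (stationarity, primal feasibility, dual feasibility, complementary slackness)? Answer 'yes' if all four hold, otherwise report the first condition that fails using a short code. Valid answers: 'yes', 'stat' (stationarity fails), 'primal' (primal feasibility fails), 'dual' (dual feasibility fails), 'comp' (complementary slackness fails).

Gradient of f: grad f(x) = Q x + c = (-3, 3)
Constraint values g_i(x) = a_i^T x - b_i:
  g_1((3, 1)) = -2
Stationarity residual: grad f(x) + sum_i lambda_i a_i = (0, 0)
  -> stationarity OK
Primal feasibility (all g_i <= 0): OK
Dual feasibility (all lambda_i >= 0): OK
Complementary slackness (lambda_i * g_i(x) = 0 for all i): FAILS

Verdict: the first failing condition is complementary_slackness -> comp.

comp


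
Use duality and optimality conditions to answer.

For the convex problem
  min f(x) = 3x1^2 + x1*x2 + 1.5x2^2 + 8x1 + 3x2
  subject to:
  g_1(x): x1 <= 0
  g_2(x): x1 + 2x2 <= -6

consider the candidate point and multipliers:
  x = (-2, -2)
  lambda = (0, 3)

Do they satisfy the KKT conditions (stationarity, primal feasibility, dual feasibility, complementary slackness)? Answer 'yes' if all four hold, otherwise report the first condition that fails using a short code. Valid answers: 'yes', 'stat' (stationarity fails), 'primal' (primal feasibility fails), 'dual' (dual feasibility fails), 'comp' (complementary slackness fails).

Gradient of f: grad f(x) = Q x + c = (-6, -5)
Constraint values g_i(x) = a_i^T x - b_i:
  g_1((-2, -2)) = -2
  g_2((-2, -2)) = 0
Stationarity residual: grad f(x) + sum_i lambda_i a_i = (-3, 1)
  -> stationarity FAILS
Primal feasibility (all g_i <= 0): OK
Dual feasibility (all lambda_i >= 0): OK
Complementary slackness (lambda_i * g_i(x) = 0 for all i): OK

Verdict: the first failing condition is stationarity -> stat.

stat


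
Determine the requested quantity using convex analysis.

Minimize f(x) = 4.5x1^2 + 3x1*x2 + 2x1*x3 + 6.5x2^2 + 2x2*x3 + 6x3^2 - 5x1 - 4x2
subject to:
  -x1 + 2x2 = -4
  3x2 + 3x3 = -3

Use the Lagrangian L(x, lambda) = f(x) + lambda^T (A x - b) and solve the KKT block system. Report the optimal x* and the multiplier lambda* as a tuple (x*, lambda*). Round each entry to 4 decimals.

Form the Lagrangian:
  L(x, lambda) = (1/2) x^T Q x + c^T x + lambda^T (A x - b)
Stationarity (grad_x L = 0): Q x + c + A^T lambda = 0.
Primal feasibility: A x = b.

This gives the KKT block system:
  [ Q   A^T ] [ x     ]   [-c ]
  [ A    0  ] [ lambda ] = [ b ]

Solving the linear system:
  x*      = (1.7705, -1.1148, 0.1148)
  lambda* = (7.8197, -0.8962)
  f(x*)   = 12.0984

x* = (1.7705, -1.1148, 0.1148), lambda* = (7.8197, -0.8962)


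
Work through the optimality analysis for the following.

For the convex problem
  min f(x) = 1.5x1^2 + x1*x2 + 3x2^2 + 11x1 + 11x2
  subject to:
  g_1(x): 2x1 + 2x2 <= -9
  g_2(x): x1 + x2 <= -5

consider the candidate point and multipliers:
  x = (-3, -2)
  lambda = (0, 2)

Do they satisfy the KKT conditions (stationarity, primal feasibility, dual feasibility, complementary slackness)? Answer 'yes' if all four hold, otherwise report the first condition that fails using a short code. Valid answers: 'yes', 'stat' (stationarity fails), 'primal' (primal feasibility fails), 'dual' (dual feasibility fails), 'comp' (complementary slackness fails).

Gradient of f: grad f(x) = Q x + c = (0, -4)
Constraint values g_i(x) = a_i^T x - b_i:
  g_1((-3, -2)) = -1
  g_2((-3, -2)) = 0
Stationarity residual: grad f(x) + sum_i lambda_i a_i = (2, -2)
  -> stationarity FAILS
Primal feasibility (all g_i <= 0): OK
Dual feasibility (all lambda_i >= 0): OK
Complementary slackness (lambda_i * g_i(x) = 0 for all i): OK

Verdict: the first failing condition is stationarity -> stat.

stat


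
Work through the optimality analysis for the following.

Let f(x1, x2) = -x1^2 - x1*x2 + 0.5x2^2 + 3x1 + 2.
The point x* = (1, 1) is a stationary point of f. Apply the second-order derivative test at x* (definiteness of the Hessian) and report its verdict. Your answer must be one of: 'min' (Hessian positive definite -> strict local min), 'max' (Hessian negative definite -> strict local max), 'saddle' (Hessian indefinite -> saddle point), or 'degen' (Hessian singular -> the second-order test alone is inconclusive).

Compute the Hessian H = grad^2 f:
  H = [[-2, -1], [-1, 1]]
Verify stationarity: grad f(x*) = H x* + g = (0, 0).
Eigenvalues of H: -2.3028, 1.3028.
Eigenvalues have mixed signs, so H is indefinite -> x* is a saddle point.

saddle


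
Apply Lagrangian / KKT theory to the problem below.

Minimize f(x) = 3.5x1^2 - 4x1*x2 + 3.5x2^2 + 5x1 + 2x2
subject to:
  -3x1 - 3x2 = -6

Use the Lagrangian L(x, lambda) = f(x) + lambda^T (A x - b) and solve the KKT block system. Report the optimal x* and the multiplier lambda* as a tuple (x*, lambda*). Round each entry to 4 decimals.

Form the Lagrangian:
  L(x, lambda) = (1/2) x^T Q x + c^T x + lambda^T (A x - b)
Stationarity (grad_x L = 0): Q x + c + A^T lambda = 0.
Primal feasibility: A x = b.

This gives the KKT block system:
  [ Q   A^T ] [ x     ]   [-c ]
  [ A    0  ] [ lambda ] = [ b ]

Solving the linear system:
  x*      = (0.8636, 1.1364)
  lambda* = (2.1667)
  f(x*)   = 9.7955

x* = (0.8636, 1.1364), lambda* = (2.1667)


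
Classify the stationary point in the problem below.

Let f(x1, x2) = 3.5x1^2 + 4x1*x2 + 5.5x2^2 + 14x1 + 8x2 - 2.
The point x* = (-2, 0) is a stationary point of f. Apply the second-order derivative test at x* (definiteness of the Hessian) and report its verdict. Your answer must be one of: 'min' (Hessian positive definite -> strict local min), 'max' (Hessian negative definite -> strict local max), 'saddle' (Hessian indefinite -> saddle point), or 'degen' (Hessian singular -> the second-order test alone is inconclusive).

Compute the Hessian H = grad^2 f:
  H = [[7, 4], [4, 11]]
Verify stationarity: grad f(x*) = H x* + g = (0, 0).
Eigenvalues of H: 4.5279, 13.4721.
Both eigenvalues > 0, so H is positive definite -> x* is a strict local min.

min


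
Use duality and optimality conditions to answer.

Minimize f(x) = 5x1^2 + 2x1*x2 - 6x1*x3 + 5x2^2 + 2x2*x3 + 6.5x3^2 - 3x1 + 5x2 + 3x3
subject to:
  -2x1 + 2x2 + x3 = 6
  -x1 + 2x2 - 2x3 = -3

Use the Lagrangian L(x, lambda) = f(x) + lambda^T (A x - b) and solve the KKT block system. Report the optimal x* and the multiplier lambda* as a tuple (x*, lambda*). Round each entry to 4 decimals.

Form the Lagrangian:
  L(x, lambda) = (1/2) x^T Q x + c^T x + lambda^T (A x - b)
Stationarity (grad_x L = 0): Q x + c + A^T lambda = 0.
Primal feasibility: A x = b.

This gives the KKT block system:
  [ Q   A^T ] [ x     ]   [-c ]
  [ A    0  ] [ lambda ] = [ b ]

Solving the linear system:
  x*      = (-0.9912, 0.674, 2.6696)
  lambda* = (-20.0324, 12.4838)
  f(x*)   = 85.9993

x* = (-0.9912, 0.674, 2.6696), lambda* = (-20.0324, 12.4838)


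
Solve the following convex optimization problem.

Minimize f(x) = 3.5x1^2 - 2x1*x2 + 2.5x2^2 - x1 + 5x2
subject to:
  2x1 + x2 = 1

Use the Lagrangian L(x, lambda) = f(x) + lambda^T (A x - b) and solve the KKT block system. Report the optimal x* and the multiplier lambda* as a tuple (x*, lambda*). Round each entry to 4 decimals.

Form the Lagrangian:
  L(x, lambda) = (1/2) x^T Q x + c^T x + lambda^T (A x - b)
Stationarity (grad_x L = 0): Q x + c + A^T lambda = 0.
Primal feasibility: A x = b.

This gives the KKT block system:
  [ Q   A^T ] [ x     ]   [-c ]
  [ A    0  ] [ lambda ] = [ b ]

Solving the linear system:
  x*      = (0.6571, -0.3143)
  lambda* = (-2.1143)
  f(x*)   = -0.0571

x* = (0.6571, -0.3143), lambda* = (-2.1143)


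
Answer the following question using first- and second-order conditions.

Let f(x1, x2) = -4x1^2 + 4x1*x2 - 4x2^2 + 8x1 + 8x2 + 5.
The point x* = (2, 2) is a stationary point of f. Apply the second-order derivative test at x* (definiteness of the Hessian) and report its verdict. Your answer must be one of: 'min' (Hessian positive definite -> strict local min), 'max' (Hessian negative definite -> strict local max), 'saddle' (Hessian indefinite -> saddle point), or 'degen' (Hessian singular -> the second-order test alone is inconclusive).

Compute the Hessian H = grad^2 f:
  H = [[-8, 4], [4, -8]]
Verify stationarity: grad f(x*) = H x* + g = (0, 0).
Eigenvalues of H: -12, -4.
Both eigenvalues < 0, so H is negative definite -> x* is a strict local max.

max


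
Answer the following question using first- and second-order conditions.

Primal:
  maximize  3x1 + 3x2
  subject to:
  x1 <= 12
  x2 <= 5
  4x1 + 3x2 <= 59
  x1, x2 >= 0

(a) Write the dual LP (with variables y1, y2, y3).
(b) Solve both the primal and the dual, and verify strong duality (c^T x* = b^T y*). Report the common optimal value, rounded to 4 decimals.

The standard primal-dual pair for 'max c^T x s.t. A x <= b, x >= 0' is:
  Dual:  min b^T y  s.t.  A^T y >= c,  y >= 0.

So the dual LP is:
  minimize  12y1 + 5y2 + 59y3
  subject to:
    y1 + 4y3 >= 3
    y2 + 3y3 >= 3
    y1, y2, y3 >= 0

Solving the primal: x* = (11, 5).
  primal value c^T x* = 48.
Solving the dual: y* = (0, 0.75, 0.75).
  dual value b^T y* = 48.
Strong duality: c^T x* = b^T y*. Confirmed.

48


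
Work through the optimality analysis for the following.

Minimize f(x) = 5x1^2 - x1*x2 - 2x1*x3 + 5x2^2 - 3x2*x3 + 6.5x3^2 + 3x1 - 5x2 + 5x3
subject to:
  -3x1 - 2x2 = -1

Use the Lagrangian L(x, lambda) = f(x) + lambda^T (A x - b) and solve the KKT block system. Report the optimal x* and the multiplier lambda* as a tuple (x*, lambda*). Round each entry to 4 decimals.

Form the Lagrangian:
  L(x, lambda) = (1/2) x^T Q x + c^T x + lambda^T (A x - b)
Stationarity (grad_x L = 0): Q x + c + A^T lambda = 0.
Primal feasibility: A x = b.

This gives the KKT block system:
  [ Q   A^T ] [ x     ]   [-c ]
  [ A    0  ] [ lambda ] = [ b ]

Solving the linear system:
  x*      = (-0.0522, 0.5783, -0.2592)
  lambda* = (0.8062)
  f(x*)   = -1.7688

x* = (-0.0522, 0.5783, -0.2592), lambda* = (0.8062)


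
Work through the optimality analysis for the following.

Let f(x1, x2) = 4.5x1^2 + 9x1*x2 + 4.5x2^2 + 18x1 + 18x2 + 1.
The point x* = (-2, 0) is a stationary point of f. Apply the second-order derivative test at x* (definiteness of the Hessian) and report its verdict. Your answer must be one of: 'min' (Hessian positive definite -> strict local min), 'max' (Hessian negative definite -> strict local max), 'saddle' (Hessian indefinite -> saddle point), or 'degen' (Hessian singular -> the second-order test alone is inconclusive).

Compute the Hessian H = grad^2 f:
  H = [[9, 9], [9, 9]]
Verify stationarity: grad f(x*) = H x* + g = (0, 0).
Eigenvalues of H: 0, 18.
H has a zero eigenvalue (singular; positive semidefinite but not definite), so H is neither positive definite, negative definite, nor indefinite. The second-order test alone is inconclusive -> degen.
(Indeed, f is constant along the null direction of H through x*, so x* is not a strict local extremum.)

degen


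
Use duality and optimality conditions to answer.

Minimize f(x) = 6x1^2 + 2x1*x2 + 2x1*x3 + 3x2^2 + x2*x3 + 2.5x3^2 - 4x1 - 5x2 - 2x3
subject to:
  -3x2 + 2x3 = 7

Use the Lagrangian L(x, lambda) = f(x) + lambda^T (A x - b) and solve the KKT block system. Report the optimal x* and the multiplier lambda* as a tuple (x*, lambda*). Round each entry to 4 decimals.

Form the Lagrangian:
  L(x, lambda) = (1/2) x^T Q x + c^T x + lambda^T (A x - b)
Stationarity (grad_x L = 0): Q x + c + A^T lambda = 0.
Primal feasibility: A x = b.

This gives the KKT block system:
  [ Q   A^T ] [ x     ]   [-c ]
  [ A    0  ] [ lambda ] = [ b ]

Solving the linear system:
  x*      = (0.2202, -1.1284, 1.8073)
  lambda* = (-3.1743)
  f(x*)   = 11.6835

x* = (0.2202, -1.1284, 1.8073), lambda* = (-3.1743)


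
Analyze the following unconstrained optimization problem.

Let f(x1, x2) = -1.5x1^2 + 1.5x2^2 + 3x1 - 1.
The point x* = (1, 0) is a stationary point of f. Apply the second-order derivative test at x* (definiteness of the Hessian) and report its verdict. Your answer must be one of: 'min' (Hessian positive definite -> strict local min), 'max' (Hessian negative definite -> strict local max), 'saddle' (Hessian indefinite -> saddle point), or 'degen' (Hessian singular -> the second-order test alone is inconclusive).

Compute the Hessian H = grad^2 f:
  H = [[-3, 0], [0, 3]]
Verify stationarity: grad f(x*) = H x* + g = (0, 0).
Eigenvalues of H: -3, 3.
Eigenvalues have mixed signs, so H is indefinite -> x* is a saddle point.

saddle


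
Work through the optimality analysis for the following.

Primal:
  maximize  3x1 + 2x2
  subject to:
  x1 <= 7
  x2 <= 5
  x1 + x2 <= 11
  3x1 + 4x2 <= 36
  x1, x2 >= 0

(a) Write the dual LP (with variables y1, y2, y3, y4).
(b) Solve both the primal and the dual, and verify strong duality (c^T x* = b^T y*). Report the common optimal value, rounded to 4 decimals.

The standard primal-dual pair for 'max c^T x s.t. A x <= b, x >= 0' is:
  Dual:  min b^T y  s.t.  A^T y >= c,  y >= 0.

So the dual LP is:
  minimize  7y1 + 5y2 + 11y3 + 36y4
  subject to:
    y1 + y3 + 3y4 >= 3
    y2 + y3 + 4y4 >= 2
    y1, y2, y3, y4 >= 0

Solving the primal: x* = (7, 3.75).
  primal value c^T x* = 28.5.
Solving the dual: y* = (1.5, 0, 0, 0.5).
  dual value b^T y* = 28.5.
Strong duality: c^T x* = b^T y*. Confirmed.

28.5


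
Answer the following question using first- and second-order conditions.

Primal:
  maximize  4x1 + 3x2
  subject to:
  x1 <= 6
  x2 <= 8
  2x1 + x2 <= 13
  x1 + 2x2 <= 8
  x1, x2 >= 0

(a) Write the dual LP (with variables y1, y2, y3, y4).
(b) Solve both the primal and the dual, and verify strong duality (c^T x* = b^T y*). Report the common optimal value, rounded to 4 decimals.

The standard primal-dual pair for 'max c^T x s.t. A x <= b, x >= 0' is:
  Dual:  min b^T y  s.t.  A^T y >= c,  y >= 0.

So the dual LP is:
  minimize  6y1 + 8y2 + 13y3 + 8y4
  subject to:
    y1 + 2y3 + y4 >= 4
    y2 + y3 + 2y4 >= 3
    y1, y2, y3, y4 >= 0

Solving the primal: x* = (6, 1).
  primal value c^T x* = 27.
Solving the dual: y* = (2.5, 0, 0, 1.5).
  dual value b^T y* = 27.
Strong duality: c^T x* = b^T y*. Confirmed.

27


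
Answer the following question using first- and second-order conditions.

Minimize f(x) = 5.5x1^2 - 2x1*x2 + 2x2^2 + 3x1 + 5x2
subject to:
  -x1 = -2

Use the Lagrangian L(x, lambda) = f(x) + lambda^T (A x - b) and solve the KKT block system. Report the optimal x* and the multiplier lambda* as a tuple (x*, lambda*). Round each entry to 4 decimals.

Form the Lagrangian:
  L(x, lambda) = (1/2) x^T Q x + c^T x + lambda^T (A x - b)
Stationarity (grad_x L = 0): Q x + c + A^T lambda = 0.
Primal feasibility: A x = b.

This gives the KKT block system:
  [ Q   A^T ] [ x     ]   [-c ]
  [ A    0  ] [ lambda ] = [ b ]

Solving the linear system:
  x*      = (2, -0.25)
  lambda* = (25.5)
  f(x*)   = 27.875

x* = (2, -0.25), lambda* = (25.5)


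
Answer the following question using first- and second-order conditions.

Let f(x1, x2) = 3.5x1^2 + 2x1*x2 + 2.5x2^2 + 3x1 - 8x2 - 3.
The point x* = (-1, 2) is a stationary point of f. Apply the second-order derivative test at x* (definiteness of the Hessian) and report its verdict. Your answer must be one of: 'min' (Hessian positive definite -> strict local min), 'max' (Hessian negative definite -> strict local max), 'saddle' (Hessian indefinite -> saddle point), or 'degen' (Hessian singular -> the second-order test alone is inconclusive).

Compute the Hessian H = grad^2 f:
  H = [[7, 2], [2, 5]]
Verify stationarity: grad f(x*) = H x* + g = (0, 0).
Eigenvalues of H: 3.7639, 8.2361.
Both eigenvalues > 0, so H is positive definite -> x* is a strict local min.

min


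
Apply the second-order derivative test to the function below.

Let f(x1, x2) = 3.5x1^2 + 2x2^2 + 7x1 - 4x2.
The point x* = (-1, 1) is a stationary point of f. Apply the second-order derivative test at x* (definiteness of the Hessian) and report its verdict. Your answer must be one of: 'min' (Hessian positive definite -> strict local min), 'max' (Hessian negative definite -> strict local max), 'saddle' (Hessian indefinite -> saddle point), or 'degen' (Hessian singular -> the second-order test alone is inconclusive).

Compute the Hessian H = grad^2 f:
  H = [[7, 0], [0, 4]]
Verify stationarity: grad f(x*) = H x* + g = (0, 0).
Eigenvalues of H: 4, 7.
Both eigenvalues > 0, so H is positive definite -> x* is a strict local min.

min


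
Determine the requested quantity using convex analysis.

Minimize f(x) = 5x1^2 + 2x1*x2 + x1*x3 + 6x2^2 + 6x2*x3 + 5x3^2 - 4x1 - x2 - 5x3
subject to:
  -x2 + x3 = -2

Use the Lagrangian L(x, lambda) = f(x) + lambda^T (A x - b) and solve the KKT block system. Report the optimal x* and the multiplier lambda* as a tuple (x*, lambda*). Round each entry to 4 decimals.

Form the Lagrangian:
  L(x, lambda) = (1/2) x^T Q x + c^T x + lambda^T (A x - b)
Stationarity (grad_x L = 0): Q x + c + A^T lambda = 0.
Primal feasibility: A x = b.

This gives the KKT block system:
  [ Q   A^T ] [ x     ]   [-c ]
  [ A    0  ] [ lambda ] = [ b ]

Solving the linear system:
  x*      = (0.2719, 1.0937, -0.9063)
  lambda* = (7.2296)
  f(x*)   = 8.4048

x* = (0.2719, 1.0937, -0.9063), lambda* = (7.2296)


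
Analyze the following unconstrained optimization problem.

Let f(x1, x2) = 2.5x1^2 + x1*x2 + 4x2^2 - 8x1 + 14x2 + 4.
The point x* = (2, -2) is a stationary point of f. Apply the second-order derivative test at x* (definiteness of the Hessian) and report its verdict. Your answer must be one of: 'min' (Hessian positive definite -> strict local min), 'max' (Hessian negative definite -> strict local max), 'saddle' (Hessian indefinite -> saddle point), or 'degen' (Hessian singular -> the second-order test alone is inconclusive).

Compute the Hessian H = grad^2 f:
  H = [[5, 1], [1, 8]]
Verify stationarity: grad f(x*) = H x* + g = (0, 0).
Eigenvalues of H: 4.6972, 8.3028.
Both eigenvalues > 0, so H is positive definite -> x* is a strict local min.

min


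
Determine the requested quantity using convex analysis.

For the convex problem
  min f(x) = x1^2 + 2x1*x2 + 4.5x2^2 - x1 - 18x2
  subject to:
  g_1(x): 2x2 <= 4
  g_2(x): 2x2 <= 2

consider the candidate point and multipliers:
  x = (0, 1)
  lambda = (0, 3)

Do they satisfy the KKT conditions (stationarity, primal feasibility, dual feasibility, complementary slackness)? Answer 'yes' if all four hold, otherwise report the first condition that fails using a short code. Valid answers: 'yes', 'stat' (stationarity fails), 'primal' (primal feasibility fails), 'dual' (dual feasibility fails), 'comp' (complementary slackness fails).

Gradient of f: grad f(x) = Q x + c = (1, -9)
Constraint values g_i(x) = a_i^T x - b_i:
  g_1((0, 1)) = -2
  g_2((0, 1)) = 0
Stationarity residual: grad f(x) + sum_i lambda_i a_i = (1, -3)
  -> stationarity FAILS
Primal feasibility (all g_i <= 0): OK
Dual feasibility (all lambda_i >= 0): OK
Complementary slackness (lambda_i * g_i(x) = 0 for all i): OK

Verdict: the first failing condition is stationarity -> stat.

stat


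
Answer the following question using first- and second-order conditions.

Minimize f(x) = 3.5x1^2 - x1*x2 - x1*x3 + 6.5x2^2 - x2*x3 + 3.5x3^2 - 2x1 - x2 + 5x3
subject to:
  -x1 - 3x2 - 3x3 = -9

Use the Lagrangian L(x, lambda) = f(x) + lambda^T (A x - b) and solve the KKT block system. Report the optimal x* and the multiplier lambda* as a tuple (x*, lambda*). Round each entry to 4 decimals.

Form the Lagrangian:
  L(x, lambda) = (1/2) x^T Q x + c^T x + lambda^T (A x - b)
Stationarity (grad_x L = 0): Q x + c + A^T lambda = 0.
Primal feasibility: A x = b.

This gives the KKT block system:
  [ Q   A^T ] [ x     ]   [-c ]
  [ A    0  ] [ lambda ] = [ b ]

Solving the linear system:
  x*      = (1.2351, 1.2139, 1.3744)
  lambda* = (4.0572)
  f(x*)   = 19.8514

x* = (1.2351, 1.2139, 1.3744), lambda* = (4.0572)


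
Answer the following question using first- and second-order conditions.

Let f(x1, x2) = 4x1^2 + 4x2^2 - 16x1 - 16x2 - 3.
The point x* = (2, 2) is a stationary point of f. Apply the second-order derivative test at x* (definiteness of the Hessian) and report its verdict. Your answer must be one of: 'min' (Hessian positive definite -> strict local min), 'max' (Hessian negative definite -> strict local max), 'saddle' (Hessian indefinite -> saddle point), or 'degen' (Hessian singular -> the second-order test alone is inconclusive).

Compute the Hessian H = grad^2 f:
  H = [[8, 0], [0, 8]]
Verify stationarity: grad f(x*) = H x* + g = (0, 0).
Eigenvalues of H: 8, 8.
Both eigenvalues > 0, so H is positive definite -> x* is a strict local min.

min


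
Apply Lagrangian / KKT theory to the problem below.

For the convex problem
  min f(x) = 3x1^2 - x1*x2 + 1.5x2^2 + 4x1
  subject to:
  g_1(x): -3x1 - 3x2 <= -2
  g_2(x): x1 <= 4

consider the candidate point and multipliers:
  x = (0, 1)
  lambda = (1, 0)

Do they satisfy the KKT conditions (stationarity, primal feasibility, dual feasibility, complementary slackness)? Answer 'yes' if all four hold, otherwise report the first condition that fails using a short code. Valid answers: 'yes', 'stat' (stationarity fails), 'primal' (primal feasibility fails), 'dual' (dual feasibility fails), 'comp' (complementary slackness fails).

Gradient of f: grad f(x) = Q x + c = (3, 3)
Constraint values g_i(x) = a_i^T x - b_i:
  g_1((0, 1)) = -1
  g_2((0, 1)) = -4
Stationarity residual: grad f(x) + sum_i lambda_i a_i = (0, 0)
  -> stationarity OK
Primal feasibility (all g_i <= 0): OK
Dual feasibility (all lambda_i >= 0): OK
Complementary slackness (lambda_i * g_i(x) = 0 for all i): FAILS

Verdict: the first failing condition is complementary_slackness -> comp.

comp


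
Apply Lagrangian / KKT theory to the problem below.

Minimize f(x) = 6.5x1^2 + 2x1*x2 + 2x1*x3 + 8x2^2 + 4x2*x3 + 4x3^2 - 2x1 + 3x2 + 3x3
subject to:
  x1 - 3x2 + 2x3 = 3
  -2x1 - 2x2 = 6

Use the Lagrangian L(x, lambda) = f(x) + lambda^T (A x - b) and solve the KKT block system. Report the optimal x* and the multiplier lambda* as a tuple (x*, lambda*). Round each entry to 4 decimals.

Form the Lagrangian:
  L(x, lambda) = (1/2) x^T Q x + c^T x + lambda^T (A x - b)
Stationarity (grad_x L = 0): Q x + c + A^T lambda = 0.
Primal feasibility: A x = b.

This gives the KKT block system:
  [ Q   A^T ] [ x     ]   [-c ]
  [ A    0  ] [ lambda ] = [ b ]

Solving the linear system:
  x*      = (-1.6769, -1.3231, 0.3538)
  lambda* = (1.4077, -12.1654)
  f(x*)   = 34.6077

x* = (-1.6769, -1.3231, 0.3538), lambda* = (1.4077, -12.1654)


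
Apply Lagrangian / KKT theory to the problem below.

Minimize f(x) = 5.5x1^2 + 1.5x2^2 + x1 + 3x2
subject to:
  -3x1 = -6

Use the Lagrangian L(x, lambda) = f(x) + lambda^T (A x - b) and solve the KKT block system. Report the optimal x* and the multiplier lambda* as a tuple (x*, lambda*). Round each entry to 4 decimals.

Form the Lagrangian:
  L(x, lambda) = (1/2) x^T Q x + c^T x + lambda^T (A x - b)
Stationarity (grad_x L = 0): Q x + c + A^T lambda = 0.
Primal feasibility: A x = b.

This gives the KKT block system:
  [ Q   A^T ] [ x     ]   [-c ]
  [ A    0  ] [ lambda ] = [ b ]

Solving the linear system:
  x*      = (2, -1)
  lambda* = (7.6667)
  f(x*)   = 22.5

x* = (2, -1), lambda* = (7.6667)


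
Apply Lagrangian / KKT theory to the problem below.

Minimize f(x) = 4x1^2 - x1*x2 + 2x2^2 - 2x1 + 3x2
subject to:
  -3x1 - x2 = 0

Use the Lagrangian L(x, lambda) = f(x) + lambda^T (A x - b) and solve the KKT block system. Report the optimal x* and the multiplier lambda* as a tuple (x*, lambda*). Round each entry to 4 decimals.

Form the Lagrangian:
  L(x, lambda) = (1/2) x^T Q x + c^T x + lambda^T (A x - b)
Stationarity (grad_x L = 0): Q x + c + A^T lambda = 0.
Primal feasibility: A x = b.

This gives the KKT block system:
  [ Q   A^T ] [ x     ]   [-c ]
  [ A    0  ] [ lambda ] = [ b ]

Solving the linear system:
  x*      = (0.22, -0.66)
  lambda* = (0.14)
  f(x*)   = -1.21

x* = (0.22, -0.66), lambda* = (0.14)


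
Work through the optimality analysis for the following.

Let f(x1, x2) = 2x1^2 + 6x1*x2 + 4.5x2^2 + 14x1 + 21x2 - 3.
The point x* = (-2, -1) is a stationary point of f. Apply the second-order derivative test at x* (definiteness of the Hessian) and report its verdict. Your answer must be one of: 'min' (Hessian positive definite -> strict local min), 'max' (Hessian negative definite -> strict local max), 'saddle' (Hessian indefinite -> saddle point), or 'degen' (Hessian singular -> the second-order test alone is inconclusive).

Compute the Hessian H = grad^2 f:
  H = [[4, 6], [6, 9]]
Verify stationarity: grad f(x*) = H x* + g = (0, 0).
Eigenvalues of H: 0, 13.
H has a zero eigenvalue (singular; positive semidefinite but not definite), so H is neither positive definite, negative definite, nor indefinite. The second-order test alone is inconclusive -> degen.
(Indeed, f is constant along the null direction of H through x*, so x* is not a strict local extremum.)

degen


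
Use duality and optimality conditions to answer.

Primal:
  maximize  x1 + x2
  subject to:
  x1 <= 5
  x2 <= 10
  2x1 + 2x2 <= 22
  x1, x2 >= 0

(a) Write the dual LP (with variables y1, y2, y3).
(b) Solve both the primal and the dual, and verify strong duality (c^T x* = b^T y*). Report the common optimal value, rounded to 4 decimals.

The standard primal-dual pair for 'max c^T x s.t. A x <= b, x >= 0' is:
  Dual:  min b^T y  s.t.  A^T y >= c,  y >= 0.

So the dual LP is:
  minimize  5y1 + 10y2 + 22y3
  subject to:
    y1 + 2y3 >= 1
    y2 + 2y3 >= 1
    y1, y2, y3 >= 0

Solving the primal: x* = (1, 10).
  primal value c^T x* = 11.
Solving the dual: y* = (0, 0, 0.5).
  dual value b^T y* = 11.
Strong duality: c^T x* = b^T y*. Confirmed.

11


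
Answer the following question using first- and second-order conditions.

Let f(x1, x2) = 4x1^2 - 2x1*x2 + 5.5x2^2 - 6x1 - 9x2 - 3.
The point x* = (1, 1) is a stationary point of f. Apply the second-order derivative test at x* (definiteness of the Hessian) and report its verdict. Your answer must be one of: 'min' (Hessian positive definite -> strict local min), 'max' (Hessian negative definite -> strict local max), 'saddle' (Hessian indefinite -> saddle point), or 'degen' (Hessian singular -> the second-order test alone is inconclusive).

Compute the Hessian H = grad^2 f:
  H = [[8, -2], [-2, 11]]
Verify stationarity: grad f(x*) = H x* + g = (0, 0).
Eigenvalues of H: 7, 12.
Both eigenvalues > 0, so H is positive definite -> x* is a strict local min.

min


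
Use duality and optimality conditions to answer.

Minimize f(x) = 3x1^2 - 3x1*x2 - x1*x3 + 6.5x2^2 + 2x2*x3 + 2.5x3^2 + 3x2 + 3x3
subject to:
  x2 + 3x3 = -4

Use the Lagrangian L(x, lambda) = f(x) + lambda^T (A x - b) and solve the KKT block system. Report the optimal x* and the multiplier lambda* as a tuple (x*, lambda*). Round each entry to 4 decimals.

Form the Lagrangian:
  L(x, lambda) = (1/2) x^T Q x + c^T x + lambda^T (A x - b)
Stationarity (grad_x L = 0): Q x + c + A^T lambda = 0.
Primal feasibility: A x = b.

This gives the KKT block system:
  [ Q   A^T ] [ x     ]   [-c ]
  [ A    0  ] [ lambda ] = [ b ]

Solving the linear system:
  x*      = (-0.3087, -0.1946, -1.2685)
  lambda* = (1.1409)
  f(x*)   = 0.0872

x* = (-0.3087, -0.1946, -1.2685), lambda* = (1.1409)


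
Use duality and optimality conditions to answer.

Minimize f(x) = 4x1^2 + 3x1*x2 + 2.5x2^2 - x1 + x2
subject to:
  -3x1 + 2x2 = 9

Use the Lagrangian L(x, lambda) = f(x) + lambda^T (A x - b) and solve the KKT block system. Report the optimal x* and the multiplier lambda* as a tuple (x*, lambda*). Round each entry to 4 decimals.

Form the Lagrangian:
  L(x, lambda) = (1/2) x^T Q x + c^T x + lambda^T (A x - b)
Stationarity (grad_x L = 0): Q x + c + A^T lambda = 0.
Primal feasibility: A x = b.

This gives the KKT block system:
  [ Q   A^T ] [ x     ]   [-c ]
  [ A    0  ] [ lambda ] = [ b ]

Solving the linear system:
  x*      = (-1.6903, 1.9646)
  lambda* = (-2.8761)
  f(x*)   = 14.7699

x* = (-1.6903, 1.9646), lambda* = (-2.8761)


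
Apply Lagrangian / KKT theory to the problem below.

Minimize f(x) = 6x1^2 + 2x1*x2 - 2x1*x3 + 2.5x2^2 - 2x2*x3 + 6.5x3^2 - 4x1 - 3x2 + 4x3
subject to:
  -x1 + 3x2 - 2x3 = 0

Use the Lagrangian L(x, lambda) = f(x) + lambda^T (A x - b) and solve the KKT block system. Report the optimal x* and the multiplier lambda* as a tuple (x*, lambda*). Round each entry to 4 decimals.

Form the Lagrangian:
  L(x, lambda) = (1/2) x^T Q x + c^T x + lambda^T (A x - b)
Stationarity (grad_x L = 0): Q x + c + A^T lambda = 0.
Primal feasibility: A x = b.

This gives the KKT block system:
  [ Q   A^T ] [ x     ]   [-c ]
  [ A    0  ] [ lambda ] = [ b ]

Solving the linear system:
  x*      = (0.3576, 0.0172, -0.153)
  lambda* = (0.631)
  f(x*)   = -1.0468

x* = (0.3576, 0.0172, -0.153), lambda* = (0.631)
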